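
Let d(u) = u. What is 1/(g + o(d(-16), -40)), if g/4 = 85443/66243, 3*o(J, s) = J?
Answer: -66243/11524 ≈ -5.7483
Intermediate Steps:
o(J, s) = J/3
g = 113924/22081 (g = 4*(85443/66243) = 4*(85443*(1/66243)) = 4*(28481/22081) = 113924/22081 ≈ 5.1594)
1/(g + o(d(-16), -40)) = 1/(113924/22081 + (⅓)*(-16)) = 1/(113924/22081 - 16/3) = 1/(-11524/66243) = -66243/11524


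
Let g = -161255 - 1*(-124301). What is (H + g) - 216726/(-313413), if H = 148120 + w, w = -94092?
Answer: 1783810096/104471 ≈ 17075.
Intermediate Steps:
H = 54028 (H = 148120 - 94092 = 54028)
g = -36954 (g = -161255 + 124301 = -36954)
(H + g) - 216726/(-313413) = (54028 - 36954) - 216726/(-313413) = 17074 - 216726*(-1/313413) = 17074 + 72242/104471 = 1783810096/104471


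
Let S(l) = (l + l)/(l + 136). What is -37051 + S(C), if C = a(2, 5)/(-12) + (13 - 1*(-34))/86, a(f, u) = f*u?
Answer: -648651931/17507 ≈ -37051.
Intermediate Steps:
C = -37/129 (C = (2*5)/(-12) + (13 - 1*(-34))/86 = 10*(-1/12) + (13 + 34)*(1/86) = -5/6 + 47*(1/86) = -5/6 + 47/86 = -37/129 ≈ -0.28682)
S(l) = 2*l/(136 + l) (S(l) = (2*l)/(136 + l) = 2*l/(136 + l))
-37051 + S(C) = -37051 + 2*(-37/129)/(136 - 37/129) = -37051 + 2*(-37/129)/(17507/129) = -37051 + 2*(-37/129)*(129/17507) = -37051 - 74/17507 = -648651931/17507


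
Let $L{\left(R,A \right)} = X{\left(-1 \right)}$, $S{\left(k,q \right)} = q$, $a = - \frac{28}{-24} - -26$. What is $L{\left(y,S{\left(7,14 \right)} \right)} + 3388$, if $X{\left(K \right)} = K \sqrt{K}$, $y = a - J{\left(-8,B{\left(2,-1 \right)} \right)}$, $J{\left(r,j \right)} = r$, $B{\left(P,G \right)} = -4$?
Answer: $3388 - i \approx 3388.0 - 1.0 i$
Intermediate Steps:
$a = \frac{163}{6}$ ($a = \left(-28\right) \left(- \frac{1}{24}\right) + 26 = \frac{7}{6} + 26 = \frac{163}{6} \approx 27.167$)
$y = \frac{211}{6}$ ($y = \frac{163}{6} - -8 = \frac{163}{6} + 8 = \frac{211}{6} \approx 35.167$)
$X{\left(K \right)} = K^{\frac{3}{2}}$
$L{\left(R,A \right)} = - i$ ($L{\left(R,A \right)} = \left(-1\right)^{\frac{3}{2}} = - i$)
$L{\left(y,S{\left(7,14 \right)} \right)} + 3388 = - i + 3388 = 3388 - i$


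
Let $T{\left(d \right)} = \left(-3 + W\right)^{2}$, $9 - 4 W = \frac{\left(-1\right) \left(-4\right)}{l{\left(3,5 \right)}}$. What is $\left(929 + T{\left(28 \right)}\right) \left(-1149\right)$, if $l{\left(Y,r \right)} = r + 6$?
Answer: $- \frac{2068100037}{1936} \approx -1.0682 \cdot 10^{6}$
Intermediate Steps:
$l{\left(Y,r \right)} = 6 + r$
$W = \frac{95}{44}$ ($W = \frac{9}{4} - \frac{\left(-1\right) \left(-4\right) \frac{1}{6 + 5}}{4} = \frac{9}{4} - \frac{4 \cdot \frac{1}{11}}{4} = \frac{9}{4} - \frac{1}{11} = \frac{95}{44} \approx 2.1591$)
$T{\left(d \right)} = \frac{1369}{1936}$ ($T{\left(d \right)} = \left(-3 + \frac{95}{44}\right)^{2} = \left(- \frac{37}{44}\right)^{2} = \frac{1369}{1936}$)
$\left(929 + T{\left(28 \right)}\right) \left(-1149\right) = \left(929 + \frac{1369}{1936}\right) \left(-1149\right) = \frac{1799913}{1936} \left(-1149\right) = - \frac{2068100037}{1936}$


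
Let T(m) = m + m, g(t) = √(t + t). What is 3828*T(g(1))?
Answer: 7656*√2 ≈ 10827.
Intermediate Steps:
g(t) = √2*√t (g(t) = √(2*t) = √2*√t)
T(m) = 2*m
3828*T(g(1)) = 3828*(2*(√2*√1)) = 3828*(2*(√2*1)) = 3828*(2*√2) = 7656*√2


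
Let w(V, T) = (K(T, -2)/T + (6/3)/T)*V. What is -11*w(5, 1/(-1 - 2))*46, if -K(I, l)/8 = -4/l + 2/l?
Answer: -45540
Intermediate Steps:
K(I, l) = 16/l (K(I, l) = -8*(-4/l + 2/l) = -(-16)/l = 16/l)
w(V, T) = -6*V/T (w(V, T) = ((16/(-2))/T + (6/3)/T)*V = ((16*(-½))/T + (6*(⅓))/T)*V = (-8/T + 2/T)*V = (-6/T)*V = -6*V/T)
-11*w(5, 1/(-1 - 2))*46 = -(-66)*5/(1/(-1 - 2))*46 = -(-66)*5/(1/(-3))*46 = -(-66)*5/(-⅓)*46 = -(-66)*5*(-3)*46 = -11*90*46 = -990*46 = -45540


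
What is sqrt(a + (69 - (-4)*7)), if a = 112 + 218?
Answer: sqrt(427) ≈ 20.664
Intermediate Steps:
a = 330
sqrt(a + (69 - (-4)*7)) = sqrt(330 + (69 - (-4)*7)) = sqrt(330 + (69 - 1*(-28))) = sqrt(330 + (69 + 28)) = sqrt(330 + 97) = sqrt(427)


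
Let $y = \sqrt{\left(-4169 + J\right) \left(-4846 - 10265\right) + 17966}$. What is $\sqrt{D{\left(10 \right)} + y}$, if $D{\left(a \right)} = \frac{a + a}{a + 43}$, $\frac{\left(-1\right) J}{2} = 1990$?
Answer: $\frac{\sqrt{1060 + 2809 \sqrt{123157505}}}{53} \approx 105.35$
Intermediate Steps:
$J = -3980$ ($J = \left(-2\right) 1990 = -3980$)
$y = \sqrt{123157505}$ ($y = \sqrt{\left(-4169 - 3980\right) \left(-4846 - 10265\right) + 17966} = \sqrt{\left(-8149\right) \left(-15111\right) + 17966} = \sqrt{123139539 + 17966} = \sqrt{123157505} \approx 11098.0$)
$D{\left(a \right)} = \frac{2 a}{43 + a}$
$\sqrt{D{\left(10 \right)} + y} = \sqrt{2 \cdot 10 \frac{1}{43 + 10} + \sqrt{123157505}} = \sqrt{2 \cdot 10 \cdot \frac{1}{53} + \sqrt{123157505}} = \sqrt{\frac{20}{53} + \sqrt{123157505}}$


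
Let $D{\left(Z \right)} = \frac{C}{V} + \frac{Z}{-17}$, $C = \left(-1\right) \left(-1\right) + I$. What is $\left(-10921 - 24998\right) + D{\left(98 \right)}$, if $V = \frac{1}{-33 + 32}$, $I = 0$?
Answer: $- \frac{610738}{17} \approx -35926.0$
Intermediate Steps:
$C = 1$ ($C = \left(-1\right) \left(-1\right) + 0 = 1 + 0 = 1$)
$V = -1$ ($V = \frac{1}{-1} = -1$)
$D{\left(Z \right)} = -1 - \frac{Z}{17}$ ($D{\left(Z \right)} = 1 \frac{1}{-1} + \frac{Z}{-17} = 1 \left(-1\right) + Z \left(- \frac{1}{17}\right) = -1 - \frac{Z}{17}$)
$\left(-10921 - 24998\right) + D{\left(98 \right)} = \left(-10921 - 24998\right) - \frac{115}{17} = -35919 - \frac{115}{17} = - \frac{610738}{17}$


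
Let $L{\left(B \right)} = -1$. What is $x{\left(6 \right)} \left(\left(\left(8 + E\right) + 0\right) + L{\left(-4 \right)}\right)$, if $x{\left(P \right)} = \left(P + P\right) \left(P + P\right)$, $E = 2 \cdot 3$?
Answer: $1872$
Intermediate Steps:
$E = 6$
$x{\left(P \right)} = 4 P^{2}$ ($x{\left(P \right)} = 2 P 2 P = 4 P^{2}$)
$x{\left(6 \right)} \left(\left(\left(8 + E\right) + 0\right) + L{\left(-4 \right)}\right) = 4 \cdot 6^{2} \left(\left(\left(8 + 6\right) + 0\right) - 1\right) = 4 \cdot 36 \left(\left(14 + 0\right) - 1\right) = 144 \left(14 - 1\right) = 144 \cdot 13 = 1872$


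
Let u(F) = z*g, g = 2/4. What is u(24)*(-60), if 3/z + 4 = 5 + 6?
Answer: -90/7 ≈ -12.857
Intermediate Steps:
g = ½ (g = 2*(¼) = ½ ≈ 0.50000)
z = 3/7 (z = 3/(-4 + (5 + 6)) = 3/(-4 + 11) = 3/7 ≈ 0.42857)
u(F) = 3/14 (u(F) = (3/7)*(½) = 3/14)
u(24)*(-60) = (3/14)*(-60) = -90/7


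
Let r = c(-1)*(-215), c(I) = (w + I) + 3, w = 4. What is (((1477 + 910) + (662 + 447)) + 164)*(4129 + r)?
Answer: 10390740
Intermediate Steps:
c(I) = 7 + I (c(I) = (4 + I) + 3 = 7 + I)
r = -1290 (r = (7 - 1)*(-215) = 6*(-215) = -1290)
(((1477 + 910) + (662 + 447)) + 164)*(4129 + r) = (((1477 + 910) + (662 + 447)) + 164)*(4129 - 1290) = ((2387 + 1109) + 164)*2839 = (3496 + 164)*2839 = 3660*2839 = 10390740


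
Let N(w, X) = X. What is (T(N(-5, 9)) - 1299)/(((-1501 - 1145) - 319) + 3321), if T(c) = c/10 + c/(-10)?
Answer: -1299/356 ≈ -3.6489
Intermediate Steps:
T(c) = 0 (T(c) = c*(⅒) + c*(-⅒) = c/10 - c/10 = 0)
(T(N(-5, 9)) - 1299)/(((-1501 - 1145) - 319) + 3321) = (0 - 1299)/(((-1501 - 1145) - 319) + 3321) = -1299/((-2646 - 319) + 3321) = -1299/(-2965 + 3321) = -1299/356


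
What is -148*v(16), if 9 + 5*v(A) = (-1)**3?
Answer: 296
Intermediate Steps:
v(A) = -2 (v(A) = -9/5 + (1/5)*(-1)**3 = -9/5 + (1/5)*(-1) = -9/5 - 1/5 = -2)
-148*v(16) = -148*(-2) = 296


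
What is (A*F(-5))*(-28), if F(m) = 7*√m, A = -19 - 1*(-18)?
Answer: 196*I*√5 ≈ 438.27*I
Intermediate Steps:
A = -1 (A = -19 + 18 = -1)
(A*F(-5))*(-28) = -7*√(-5)*(-28) = -7*I*√5*(-28) = 196*I*√5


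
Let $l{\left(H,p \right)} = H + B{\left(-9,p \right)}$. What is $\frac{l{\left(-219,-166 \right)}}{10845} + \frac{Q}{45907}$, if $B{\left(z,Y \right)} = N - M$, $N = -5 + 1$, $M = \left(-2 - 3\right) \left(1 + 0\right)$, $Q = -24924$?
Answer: $- \frac{280308506}{497861415} \approx -0.56303$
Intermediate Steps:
$M = -5$ ($M = \left(-5\right) 1 = -5$)
$N = -4$
$B{\left(z,Y \right)} = 1$ ($B{\left(z,Y \right)} = -4 - -5 = -4 + 5 = 1$)
$l{\left(H,p \right)} = 1 + H$ ($l{\left(H,p \right)} = H + 1 = 1 + H$)
$\frac{l{\left(-219,-166 \right)}}{10845} + \frac{Q}{45907} = \frac{1 - 219}{10845} - \frac{24924}{45907} = \left(-218\right) \frac{1}{10845} - \frac{24924}{45907} = - \frac{218}{10845} - \frac{24924}{45907} = - \frac{280308506}{497861415}$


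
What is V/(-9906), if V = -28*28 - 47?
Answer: 277/3302 ≈ 0.083889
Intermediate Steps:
V = -831 (V = -784 - 47 = -831)
V/(-9906) = -831/(-9906) = -831*(-1/9906) = 277/3302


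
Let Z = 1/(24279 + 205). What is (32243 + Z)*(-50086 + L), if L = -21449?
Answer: -56472419645955/24484 ≈ -2.3065e+9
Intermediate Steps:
Z = 1/24484 ≈ 4.0843e-5
(32243 + Z)*(-50086 + L) = (32243 + 1/24484)*(-50086 - 21449) = (789437613/24484)*(-71535) = -56472419645955/24484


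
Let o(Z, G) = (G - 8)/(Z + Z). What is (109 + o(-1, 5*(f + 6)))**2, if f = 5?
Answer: 29241/4 ≈ 7310.3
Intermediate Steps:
o(Z, G) = (-8 + G)/(2*Z) (o(Z, G) = (-8 + G)/((2*Z)) = (-8 + G)*(1/(2*Z)) = (-8 + G)/(2*Z))
(109 + o(-1, 5*(f + 6)))**2 = (109 + (1/2)*(-8 + 5*(5 + 6))/(-1))**2 = (109 + (1/2)*(-1)*(-8 + 5*11))**2 = (109 + (1/2)*(-1)*(-8 + 55))**2 = (109 + (1/2)*(-1)*47)**2 = (109 - 47/2)**2 = (171/2)**2 = 29241/4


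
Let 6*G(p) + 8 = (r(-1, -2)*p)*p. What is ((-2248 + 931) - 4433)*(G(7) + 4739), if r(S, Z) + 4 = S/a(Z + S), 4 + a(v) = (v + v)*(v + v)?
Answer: -2597019125/96 ≈ -2.7052e+7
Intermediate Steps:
a(v) = -4 + 4*v**2 (a(v) = -4 + (v + v)*(v + v) = -4 + (2*v)*(2*v) = -4 + 4*v**2)
r(S, Z) = -4 + S/(-4 + 4*(S + Z)**2) (r(S, Z) = -4 + S/(-4 + 4*(Z + S)**2) = -4 + S/(-4 + 4*(S + Z)**2))
G(p) = -4/3 - 43*p**2/64 (G(p) = -4/3 + ((((16 - 1 - 16*(-1 - 2)**2)/(4*(-1 + (-1 - 2)**2)))*p)*p)/6 = -4/3 + ((((16 - 1 - 16*(-3)**2)/(4*(-1 + (-3)**2)))*p)*p)/6 = -4/3 + ((((16 - 1 - 16*9)/(4*(-1 + 9)))*p)*p)/6 = -4/3 + ((((1/4)*(16 - 1 - 144)/8)*p)*p)/6 = -4/3 + ((((1/4)*(1/8)*(-129))*p)*p)/6 = -4/3 + ((-129*p/32)*p)/6 = -4/3 + (-129*p**2/32)/6 = -4/3 - 43*p**2/64)
((-2248 + 931) - 4433)*(G(7) + 4739) = ((-2248 + 931) - 4433)*((-4/3 - 43/64*7**2) + 4739) = (-1317 - 4433)*((-4/3 - 43/64*49) + 4739) = -5750*((-4/3 - 2107/64) + 4739) = -5750*(-6577/192 + 4739) = -5750*903311/192 = -2597019125/96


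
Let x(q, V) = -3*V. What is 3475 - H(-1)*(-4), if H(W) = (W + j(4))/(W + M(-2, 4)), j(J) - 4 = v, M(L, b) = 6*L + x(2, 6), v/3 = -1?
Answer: 3475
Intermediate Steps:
v = -3 (v = 3*(-1) = -3)
M(L, b) = -18 + 6*L (M(L, b) = 6*L - 3*6 = 6*L - 18 = -18 + 6*L)
j(J) = 1 (j(J) = 4 - 3 = 1)
H(W) = (1 + W)/(-30 + W) (H(W) = (W + 1)/(W + (-18 + 6*(-2))) = (1 + W)/(W + (-18 - 12)) = (1 + W)/(W - 30) = (1 + W)/(-30 + W))
3475 - H(-1)*(-4) = 3475 - (1 - 1)/(-30 - 1)*(-4) = 3475 - 0/(-31)*(-4) = 3475 - (-1/31*0)*(-4) = 3475 - 0*(-4) = 3475 - 1*0 = 3475 + 0 = 3475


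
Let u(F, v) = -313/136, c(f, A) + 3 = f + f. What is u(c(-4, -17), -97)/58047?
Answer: -313/7894392 ≈ -3.9648e-5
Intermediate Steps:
c(f, A) = -3 + 2*f (c(f, A) = -3 + (f + f) = -3 + 2*f)
u(F, v) = -313/136 (u(F, v) = -313*1/136 = -313/136)
u(c(-4, -17), -97)/58047 = -313/136/58047 = -313/136*1/58047 = -313/7894392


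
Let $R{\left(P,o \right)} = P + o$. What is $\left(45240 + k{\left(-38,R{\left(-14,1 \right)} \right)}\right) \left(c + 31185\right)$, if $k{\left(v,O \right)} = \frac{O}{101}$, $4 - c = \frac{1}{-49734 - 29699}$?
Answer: $\frac{11319966721757226}{8022733} \approx 1.411 \cdot 10^{9}$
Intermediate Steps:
$c = \frac{317733}{79433}$ ($c = 4 - \frac{1}{-49734 - 29699} = 4 - \frac{1}{-79433} = 4 - - \frac{1}{79433} = 4 + \frac{1}{79433} = \frac{317733}{79433} \approx 4.0$)
$k{\left(v,O \right)} = \frac{O}{101}$ ($k{\left(v,O \right)} = O \frac{1}{101} = \frac{O}{101}$)
$\left(45240 + k{\left(-38,R{\left(-14,1 \right)} \right)}\right) \left(c + 31185\right) = \left(45240 + \frac{-14 + 1}{101}\right) \left(\frac{317733}{79433} + 31185\right) = \left(45240 + \frac{1}{101} \left(-13\right)\right) \frac{2477435838}{79433} = \left(45240 - \frac{13}{101}\right) \frac{2477435838}{79433} = \frac{4569227}{101} \cdot \frac{2477435838}{79433} = \frac{11319966721757226}{8022733}$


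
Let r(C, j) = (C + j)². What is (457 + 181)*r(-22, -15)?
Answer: 873422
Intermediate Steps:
(457 + 181)*r(-22, -15) = (457 + 181)*(-22 - 15)² = 638*(-37)² = 638*1369 = 873422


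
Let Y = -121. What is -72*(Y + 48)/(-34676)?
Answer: -1314/8669 ≈ -0.15157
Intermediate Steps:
-72*(Y + 48)/(-34676) = -72*(-121 + 48)/(-34676) = -72*(-73)*(-1/34676) = 5256*(-1/34676) = -1314/8669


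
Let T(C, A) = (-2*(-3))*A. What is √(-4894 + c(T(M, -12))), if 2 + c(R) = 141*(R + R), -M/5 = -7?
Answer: 60*I*√7 ≈ 158.75*I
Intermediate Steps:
M = 35 (M = -5*(-7) = 35)
T(C, A) = 6*A
c(R) = -2 + 282*R (c(R) = -2 + 141*(R + R) = -2 + 141*(2*R) = -2 + 282*R)
√(-4894 + c(T(M, -12))) = √(-4894 + (-2 + 282*(6*(-12)))) = √(-4894 + (-2 + 282*(-72))) = √(-4894 + (-2 - 20304)) = √(-4894 - 20306) = √(-25200) = 60*I*√7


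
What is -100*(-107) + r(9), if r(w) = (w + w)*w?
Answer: 10862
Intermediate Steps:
r(w) = 2*w**2 (r(w) = (2*w)*w = 2*w**2)
-100*(-107) + r(9) = -100*(-107) + 2*9**2 = 10700 + 2*81 = 10700 + 162 = 10862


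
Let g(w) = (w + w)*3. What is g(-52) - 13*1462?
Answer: -19318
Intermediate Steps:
g(w) = 6*w (g(w) = (2*w)*3 = 6*w)
g(-52) - 13*1462 = 6*(-52) - 13*1462 = -312 - 19006 = -19318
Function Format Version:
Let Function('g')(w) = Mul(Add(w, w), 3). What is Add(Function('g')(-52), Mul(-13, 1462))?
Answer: -19318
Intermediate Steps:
Function('g')(w) = Mul(6, w) (Function('g')(w) = Mul(Mul(2, w), 3) = Mul(6, w))
Add(Function('g')(-52), Mul(-13, 1462)) = Add(Mul(6, -52), Mul(-13, 1462)) = Add(-312, -19006) = -19318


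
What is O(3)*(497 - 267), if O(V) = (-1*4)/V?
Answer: -920/3 ≈ -306.67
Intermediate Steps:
O(V) = -4/V
O(3)*(497 - 267) = (-4/3)*(497 - 267) = -4*1/3*230 = -4/3*230 = -920/3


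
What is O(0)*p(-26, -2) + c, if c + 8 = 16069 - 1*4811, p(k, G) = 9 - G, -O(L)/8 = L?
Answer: 11250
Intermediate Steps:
O(L) = -8*L
c = 11250 (c = -8 + (16069 - 1*4811) = -8 + (16069 - 4811) = -8 + 11258 = 11250)
O(0)*p(-26, -2) + c = (-8*0)*(9 - 1*(-2)) + 11250 = 0*(9 + 2) + 11250 = 0*11 + 11250 = 0 + 11250 = 11250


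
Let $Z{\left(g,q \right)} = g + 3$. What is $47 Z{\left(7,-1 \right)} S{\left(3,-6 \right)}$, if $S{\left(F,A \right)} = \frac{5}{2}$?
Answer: $1175$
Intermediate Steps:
$Z{\left(g,q \right)} = 3 + g$
$S{\left(F,A \right)} = \frac{5}{2}$ ($S{\left(F,A \right)} = 5 \cdot \frac{1}{2} = \frac{5}{2}$)
$47 Z{\left(7,-1 \right)} S{\left(3,-6 \right)} = 47 \left(3 + 7\right) \frac{5}{2} = 47 \cdot 10 \cdot \frac{5}{2} = 470 \cdot \frac{5}{2} = 1175$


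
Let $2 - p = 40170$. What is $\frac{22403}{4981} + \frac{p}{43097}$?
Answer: $\frac{765425283}{214666157} \approx 3.5657$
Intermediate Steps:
$p = -40168$ ($p = 2 - 40170 = -40168$)
$\frac{22403}{4981} + \frac{p}{43097} = \frac{22403}{4981} - \frac{40168}{43097} = \frac{765425283}{214666157}$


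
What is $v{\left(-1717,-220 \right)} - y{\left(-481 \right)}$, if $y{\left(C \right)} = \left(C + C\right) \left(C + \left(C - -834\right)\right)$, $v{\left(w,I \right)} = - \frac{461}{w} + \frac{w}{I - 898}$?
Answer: $- \frac{236369140929}{1919606} \approx -1.2313 \cdot 10^{5}$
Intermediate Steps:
$v{\left(w,I \right)} = - \frac{461}{w} + \frac{w}{-898 + I}$
$y{\left(C \right)} = 2 C \left(834 + 2 C\right)$ ($y{\left(C \right)} = 2 C \left(C + \left(C + 834\right)\right) = 2 C \left(C + \left(834 + C\right)\right) = 2 C \left(834 + 2 C\right)$)
$v{\left(-1717,-220 \right)} - y{\left(-481 \right)} = \frac{413978 + \left(-1717\right)^{2} - -101420}{\left(-1717\right) \left(-898 - 220\right)} - 4 \left(-481\right) \left(417 - 481\right) = - \frac{413978 + 2948089 + 101420}{1717 \left(-1118\right)} - 4 \left(-481\right) \left(-64\right) = \left(- \frac{1}{1717}\right) \left(- \frac{1}{1118}\right) 3463487 - 123136 = \frac{3463487}{1919606} - 123136 = - \frac{236369140929}{1919606}$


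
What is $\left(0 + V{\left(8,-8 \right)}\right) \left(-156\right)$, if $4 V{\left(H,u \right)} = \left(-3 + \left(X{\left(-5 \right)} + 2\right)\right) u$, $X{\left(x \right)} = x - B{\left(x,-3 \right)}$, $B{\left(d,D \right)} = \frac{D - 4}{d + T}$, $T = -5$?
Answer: $- \frac{10452}{5} \approx -2090.4$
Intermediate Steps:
$B{\left(d,D \right)} = \frac{-4 + D}{-5 + d}$ ($B{\left(d,D \right)} = \frac{D - 4}{d - 5} = \frac{-4 + D}{-5 + d}$)
$X{\left(x \right)} = x + \frac{7}{-5 + x}$ ($X{\left(x \right)} = x - \frac{-4 - 3}{-5 + x} = x - \frac{1}{-5 + x} \left(-7\right) = x - - \frac{7}{-5 + x} = x + \frac{7}{-5 + x}$)
$V{\left(H,u \right)} = - \frac{67 u}{40}$ ($V{\left(H,u \right)} = \frac{\left(-3 + \left(\frac{7 - 5 \left(-5 - 5\right)}{-5 - 5} + 2\right)\right) u}{4} = \frac{\left(-3 + \left(\frac{7 - -50}{-10} + 2\right)\right) u}{4} = \frac{\left(-3 + \left(- \frac{7 + 50}{10} + 2\right)\right) u}{4} = \frac{\left(-3 + \left(\left(- \frac{1}{10}\right) 57 + 2\right)\right) u}{4} = \frac{\left(-3 + \left(- \frac{57}{10} + 2\right)\right) u}{4} = \frac{\left(-3 - \frac{37}{10}\right) u}{4} = \frac{\left(- \frac{67}{10}\right) u}{4} = - \frac{67 u}{40}$)
$\left(0 + V{\left(8,-8 \right)}\right) \left(-156\right) = \left(0 - - \frac{67}{5}\right) \left(-156\right) = \left(0 + \frac{67}{5}\right) \left(-156\right) = \frac{67}{5} \left(-156\right) = - \frac{10452}{5}$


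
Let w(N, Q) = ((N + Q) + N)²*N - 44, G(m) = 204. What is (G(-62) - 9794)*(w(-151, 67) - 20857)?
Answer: 80171210840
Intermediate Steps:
w(N, Q) = -44 + N*(Q + 2*N)² (w(N, Q) = (Q + 2*N)²*N - 44 = N*(Q + 2*N)² - 44 = -44 + N*(Q + 2*N)²)
(G(-62) - 9794)*(w(-151, 67) - 20857) = (204 - 9794)*((-44 - 151*(67 + 2*(-151))²) - 20857) = -9590*((-44 - 151*(67 - 302)²) - 20857) = -9590*((-44 - 151*(-235)²) - 20857) = -9590*((-44 - 151*55225) - 20857) = -9590*((-44 - 8338975) - 20857) = -9590*(-8339019 - 20857) = -9590*(-8359876) = 80171210840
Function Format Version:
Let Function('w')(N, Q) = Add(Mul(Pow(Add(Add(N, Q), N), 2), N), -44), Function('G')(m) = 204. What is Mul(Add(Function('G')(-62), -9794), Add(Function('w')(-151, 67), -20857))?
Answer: 80171210840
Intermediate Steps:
Function('w')(N, Q) = Add(-44, Mul(N, Pow(Add(Q, Mul(2, N)), 2))) (Function('w')(N, Q) = Add(Mul(Pow(Add(Q, Mul(2, N)), 2), N), -44) = Add(Mul(N, Pow(Add(Q, Mul(2, N)), 2)), -44) = Add(-44, Mul(N, Pow(Add(Q, Mul(2, N)), 2))))
Mul(Add(Function('G')(-62), -9794), Add(Function('w')(-151, 67), -20857)) = Mul(Add(204, -9794), Add(Add(-44, Mul(-151, Pow(Add(67, Mul(2, -151)), 2))), -20857)) = Mul(-9590, Add(Add(-44, Mul(-151, Pow(Add(67, -302), 2))), -20857)) = Mul(-9590, Add(Add(-44, Mul(-151, Pow(-235, 2))), -20857)) = Mul(-9590, Add(Add(-44, Mul(-151, 55225)), -20857)) = Mul(-9590, Add(Add(-44, -8338975), -20857)) = Mul(-9590, Add(-8339019, -20857)) = Mul(-9590, -8359876) = 80171210840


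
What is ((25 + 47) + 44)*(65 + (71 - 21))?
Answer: 13340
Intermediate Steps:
((25 + 47) + 44)*(65 + (71 - 21)) = (72 + 44)*(65 + 50) = 116*115 = 13340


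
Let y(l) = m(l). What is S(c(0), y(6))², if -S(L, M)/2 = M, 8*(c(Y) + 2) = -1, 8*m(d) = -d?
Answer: 9/4 ≈ 2.2500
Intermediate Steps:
m(d) = -d/8 (m(d) = (-d)/8 = -d/8)
y(l) = -l/8
c(Y) = -17/8 (c(Y) = -2 + (⅛)*(-1) = -2 - ⅛ = -17/8)
S(L, M) = -2*M
S(c(0), y(6))² = (-(-1)*6/4)² = (-2*(-¾))² = (3/2)² = 9/4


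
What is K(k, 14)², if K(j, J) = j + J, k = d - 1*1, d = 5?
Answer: 324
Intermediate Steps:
k = 4 (k = 5 - 1*1 = 5 - 1 = 4)
K(j, J) = J + j
K(k, 14)² = (14 + 4)² = 18² = 324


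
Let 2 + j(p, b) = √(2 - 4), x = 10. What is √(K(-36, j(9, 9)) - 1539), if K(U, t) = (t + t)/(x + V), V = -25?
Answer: √(-346215 - 30*I*√2)/15 ≈ 0.0024035 - 39.227*I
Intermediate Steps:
j(p, b) = -2 + I*√2 (j(p, b) = -2 + √(2 - 4) = -2 + √(-2) = -2 + I*√2)
K(U, t) = -2*t/15 (K(U, t) = (t + t)/(10 - 25) = (2*t)/(-15) = (2*t)*(-1/15) = -2*t/15)
√(K(-36, j(9, 9)) - 1539) = √(-2*(-2 + I*√2)/15 - 1539) = √((4/15 - 2*I*√2/15) - 1539) = √(-23081/15 - 2*I*√2/15)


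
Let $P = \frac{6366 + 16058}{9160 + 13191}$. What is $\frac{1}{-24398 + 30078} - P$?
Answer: $- \frac{127345969}{126953680} \approx -1.0031$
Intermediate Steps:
$P = \frac{22424}{22351} \approx 1.0033$
$\frac{1}{-24398 + 30078} - P = \frac{1}{-24398 + 30078} - \frac{22424}{22351} = \frac{1}{5680} - \frac{22424}{22351} = - \frac{127345969}{126953680}$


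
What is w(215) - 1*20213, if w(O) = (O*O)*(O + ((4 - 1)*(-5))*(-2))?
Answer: 11304912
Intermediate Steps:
w(O) = O²*(30 + O) (w(O) = O²*(O + (3*(-5))*(-2)) = O²*(O - 15*(-2)) = O²*(O + 30) = O²*(30 + O))
w(215) - 1*20213 = 215²*(30 + 215) - 1*20213 = 46225*245 - 20213 = 11325125 - 20213 = 11304912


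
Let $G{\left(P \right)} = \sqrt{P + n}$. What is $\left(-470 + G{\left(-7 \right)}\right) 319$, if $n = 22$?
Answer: $-149930 + 319 \sqrt{15} \approx -1.4869 \cdot 10^{5}$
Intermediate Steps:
$G{\left(P \right)} = \sqrt{22 + P}$ ($G{\left(P \right)} = \sqrt{P + 22} = \sqrt{22 + P}$)
$\left(-470 + G{\left(-7 \right)}\right) 319 = \left(-470 + \sqrt{22 - 7}\right) 319 = \left(-470 + \sqrt{15}\right) 319 = -149930 + 319 \sqrt{15}$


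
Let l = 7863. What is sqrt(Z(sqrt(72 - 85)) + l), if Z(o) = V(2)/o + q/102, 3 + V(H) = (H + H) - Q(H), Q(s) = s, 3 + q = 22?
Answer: sqrt(13825651710 + 135252*I*sqrt(13))/1326 ≈ 88.675 + 0.0015639*I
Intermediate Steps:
q = 19 (q = -3 + 22 = 19)
V(H) = -3 + H (V(H) = -3 + ((H + H) - H) = -3 + (2*H - H) = -3 + H)
Z(o) = 19/102 - 1/o (Z(o) = (-3 + 2)/o + 19/102 = -1/o + 19*(1/102) = -1/o + 19/102 = 19/102 - 1/o)
sqrt(Z(sqrt(72 - 85)) + l) = sqrt((19/102 - 1/(sqrt(72 - 85))) + 7863) = sqrt((19/102 - 1/(sqrt(-13))) + 7863) = sqrt((19/102 - 1/(I*sqrt(13))) + 7863) = sqrt((19/102 - (-1)*I*sqrt(13)/13) + 7863) = sqrt((19/102 + I*sqrt(13)/13) + 7863) = sqrt(802045/102 + I*sqrt(13)/13)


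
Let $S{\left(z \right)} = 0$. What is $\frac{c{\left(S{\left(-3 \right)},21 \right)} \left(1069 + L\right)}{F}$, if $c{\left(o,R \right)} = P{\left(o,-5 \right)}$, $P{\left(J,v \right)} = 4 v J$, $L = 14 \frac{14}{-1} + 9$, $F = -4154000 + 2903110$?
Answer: $0$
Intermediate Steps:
$F = -1250890$
$L = -187$ ($L = 14 \cdot 14 \left(-1\right) + 9 = 14 \left(-14\right) + 9 = -196 + 9 = -187$)
$P{\left(J,v \right)} = 4 J v$
$c{\left(o,R \right)} = - 20 o$ ($c{\left(o,R \right)} = 4 o \left(-5\right) = - 20 o$)
$\frac{c{\left(S{\left(-3 \right)},21 \right)} \left(1069 + L\right)}{F} = \frac{\left(-20\right) 0 \left(1069 - 187\right)}{-1250890} = 0 \cdot 882 \left(- \frac{1}{1250890}\right) = 0 \left(- \frac{1}{1250890}\right) = 0$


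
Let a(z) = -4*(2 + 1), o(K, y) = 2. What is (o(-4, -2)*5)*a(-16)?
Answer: -120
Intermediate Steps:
a(z) = -12 (a(z) = -4*3 = -12)
(o(-4, -2)*5)*a(-16) = (2*5)*(-12) = 10*(-12) = -120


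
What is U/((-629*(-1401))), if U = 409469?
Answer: 409469/881229 ≈ 0.46466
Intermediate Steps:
U/((-629*(-1401))) = 409469/((-629*(-1401))) = 409469/881229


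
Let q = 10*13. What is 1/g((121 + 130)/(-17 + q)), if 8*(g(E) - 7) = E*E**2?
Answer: 11543176/96615483 ≈ 0.11948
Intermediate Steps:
q = 130
g(E) = 7 + E**3/8 (g(E) = 7 + (E*E**2)/8 = 7 + E**3/8)
1/g((121 + 130)/(-17 + q)) = 1/(7 + ((121 + 130)/(-17 + 130))**3/8) = 1/(7 + (251/113)**3/8) = 1/(7 + (1/8)*(15813251/1442897)) = 1/(7 + 15813251/11543176) = 1/(96615483/11543176) = 11543176/96615483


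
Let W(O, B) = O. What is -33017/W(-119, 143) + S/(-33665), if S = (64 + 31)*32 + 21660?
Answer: 221715601/801227 ≈ 276.72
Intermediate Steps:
S = 24700 (S = 95*32 + 21660 = 3040 + 21660 = 24700)
-33017/W(-119, 143) + S/(-33665) = -33017/(-119) + 24700/(-33665) = -33017*(-1/119) + 24700*(-1/33665) = 33017/119 - 4940/6733 = 221715601/801227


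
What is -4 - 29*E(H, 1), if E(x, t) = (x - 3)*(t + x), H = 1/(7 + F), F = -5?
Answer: 419/4 ≈ 104.75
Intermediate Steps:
H = ½ (H = 1/(7 - 5) = 1/2 = ½ ≈ 0.50000)
E(x, t) = (-3 + x)*(t + x)
-4 - 29*E(H, 1) = -4 - 29*((½)² - 3*1 - 3*½ + 1*(½)) = -4 - 29*(¼ - 3 - 3/2 + ½) = -4 - 29*(-15/4) = -4 + 435/4 = 419/4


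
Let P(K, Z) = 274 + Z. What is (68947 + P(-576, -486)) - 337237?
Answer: -268502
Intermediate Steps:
(68947 + P(-576, -486)) - 337237 = (68947 + (274 - 486)) - 337237 = (68947 - 212) - 337237 = 68735 - 337237 = -268502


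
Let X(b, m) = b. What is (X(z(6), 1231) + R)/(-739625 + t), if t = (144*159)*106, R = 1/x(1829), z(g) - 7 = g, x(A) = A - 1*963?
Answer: 11259/1461245966 ≈ 7.7051e-6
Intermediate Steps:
x(A) = -963 + A (x(A) = A - 963 = -963 + A)
z(g) = 7 + g
R = 1/866 (R = 1/(-963 + 1829) = 1/866 ≈ 0.0011547)
t = 2426976 (t = 22896*106 = 2426976)
(X(z(6), 1231) + R)/(-739625 + t) = ((7 + 6) + 1/866)/(-739625 + 2426976) = (13 + 1/866)/1687351 = (11259/866)*(1/1687351) = 11259/1461245966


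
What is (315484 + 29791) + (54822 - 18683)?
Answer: 381414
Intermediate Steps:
(315484 + 29791) + (54822 - 18683) = 345275 + 36139 = 381414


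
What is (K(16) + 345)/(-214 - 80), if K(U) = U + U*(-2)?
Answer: -47/42 ≈ -1.1190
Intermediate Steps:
K(U) = -U (K(U) = U - 2*U = -U)
(K(16) + 345)/(-214 - 80) = (-1*16 + 345)/(-214 - 80) = (-16 + 345)/(-294) = 329*(-1/294) = -47/42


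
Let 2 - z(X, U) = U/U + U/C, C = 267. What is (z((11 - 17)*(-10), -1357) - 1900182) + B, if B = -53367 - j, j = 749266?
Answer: -721649981/267 ≈ -2.7028e+6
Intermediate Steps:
z(X, U) = 1 - U/267 (z(X, U) = 2 - (U/U + U/267) = 2 - (1 + U*(1/267)) = 2 - (1 + U/267) = 2 + (-1 - U/267) = 1 - U/267)
B = -802633 (B = -53367 - 1*749266 = -53367 - 749266 = -802633)
(z((11 - 17)*(-10), -1357) - 1900182) + B = ((1 - 1/267*(-1357)) - 1900182) - 802633 = ((1 + 1357/267) - 1900182) - 802633 = (1624/267 - 1900182) - 802633 = -507346970/267 - 802633 = -721649981/267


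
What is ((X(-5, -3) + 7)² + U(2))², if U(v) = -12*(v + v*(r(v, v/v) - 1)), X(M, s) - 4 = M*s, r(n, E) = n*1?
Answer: 394384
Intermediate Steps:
r(n, E) = n
X(M, s) = 4 + M*s
U(v) = -12*v - 12*v*(-1 + v) (U(v) = -12*(v + v*(v - 1)) = -12*(v + v*(-1 + v)) = -12*v - 12*v*(-1 + v))
((X(-5, -3) + 7)² + U(2))² = (((4 - 5*(-3)) + 7)² - 12*2²)² = (((4 + 15) + 7)² - 12*4)² = ((19 + 7)² - 48)² = (26² - 48)² = (676 - 48)² = 628² = 394384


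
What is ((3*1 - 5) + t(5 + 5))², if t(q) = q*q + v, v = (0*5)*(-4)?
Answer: 9604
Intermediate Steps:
v = 0 (v = 0*(-4) = 0)
t(q) = q² (t(q) = q*q + 0 = q² + 0 = q²)
((3*1 - 5) + t(5 + 5))² = ((3*1 - 5) + (5 + 5)²)² = ((3 - 5) + 10²)² = (-2 + 100)² = 98² = 9604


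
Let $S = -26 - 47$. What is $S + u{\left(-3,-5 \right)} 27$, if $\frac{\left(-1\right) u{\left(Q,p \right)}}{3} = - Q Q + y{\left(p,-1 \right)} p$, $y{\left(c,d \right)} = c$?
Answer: $-1369$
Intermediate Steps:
$u{\left(Q,p \right)} = - 3 p^{2} + 3 Q^{2}$ ($u{\left(Q,p \right)} = - 3 \left(- Q Q + p p\right) = - 3 \left(- Q^{2} + p^{2}\right) = - 3 \left(p^{2} - Q^{2}\right) = - 3 p^{2} + 3 Q^{2}$)
$S = -73$ ($S = -26 - 47 = -73$)
$S + u{\left(-3,-5 \right)} 27 = -73 + \left(- 3 \left(-5\right)^{2} + 3 \left(-3\right)^{2}\right) 27 = -73 + \left(\left(-3\right) 25 + 3 \cdot 9\right) 27 = -73 + \left(-75 + 27\right) 27 = -73 - 1296 = -1369$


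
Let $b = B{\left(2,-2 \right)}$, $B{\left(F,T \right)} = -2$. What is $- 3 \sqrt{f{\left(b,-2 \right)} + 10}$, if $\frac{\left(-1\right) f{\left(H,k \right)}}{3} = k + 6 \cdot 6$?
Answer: $- 6 i \sqrt{23} \approx - 28.775 i$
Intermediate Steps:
$b = -2$
$f{\left(H,k \right)} = -108 - 3 k$ ($f{\left(H,k \right)} = - 3 \left(k + 6 \cdot 6\right) = - 3 \left(k + 36\right) = - 3 \left(36 + k\right) = -108 - 3 k$)
$- 3 \sqrt{f{\left(b,-2 \right)} + 10} = - 3 \sqrt{\left(-108 - -6\right) + 10} = - 3 \sqrt{\left(-108 + 6\right) + 10} = - 3 \sqrt{-102 + 10} = - 3 \sqrt{-92} = - 3 \cdot 2 i \sqrt{23} = - 6 i \sqrt{23}$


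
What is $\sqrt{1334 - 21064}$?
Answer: $i \sqrt{19730} \approx 140.46 i$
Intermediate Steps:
$\sqrt{1334 - 21064} = \sqrt{-19730} = i \sqrt{19730}$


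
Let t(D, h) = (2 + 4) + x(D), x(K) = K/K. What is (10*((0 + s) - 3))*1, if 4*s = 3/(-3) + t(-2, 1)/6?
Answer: -355/12 ≈ -29.583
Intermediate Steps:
x(K) = 1
t(D, h) = 7 (t(D, h) = (2 + 4) + 1 = 6 + 1 = 7)
s = 1/24 (s = (3/(-3) + 7/6)/4 = (3*(-⅓) + 7*(⅙))/4 = (-1 + 7/6)/4 = (¼)*(⅙) = 1/24 ≈ 0.041667)
(10*((0 + s) - 3))*1 = (10*((0 + 1/24) - 3))*1 = (10*(1/24 - 3))*1 = (10*(-71/24))*1 = -355/12*1 = -355/12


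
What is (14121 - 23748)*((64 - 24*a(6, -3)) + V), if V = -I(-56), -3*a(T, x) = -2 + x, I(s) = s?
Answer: -770160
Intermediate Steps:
a(T, x) = ⅔ - x/3 (a(T, x) = -(-2 + x)/3 = ⅔ - x/3)
V = 56 (V = -1*(-56) = 56)
(14121 - 23748)*((64 - 24*a(6, -3)) + V) = (14121 - 23748)*((64 - 24*(⅔ - ⅓*(-3))) + 56) = -9627*((64 - 24*(⅔ + 1)) + 56) = -9627*((64 - 24*5/3) + 56) = -9627*((64 - 40) + 56) = -9627*(24 + 56) = -9627*80 = -770160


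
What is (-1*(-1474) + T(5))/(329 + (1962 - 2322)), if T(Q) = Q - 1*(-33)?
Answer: -1512/31 ≈ -48.774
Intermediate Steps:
T(Q) = 33 + Q (T(Q) = Q + 33 = 33 + Q)
(-1*(-1474) + T(5))/(329 + (1962 - 2322)) = (-1*(-1474) + (33 + 5))/(329 + (1962 - 2322)) = (1474 + 38)/(329 - 360) = 1512/(-31) = 1512*(-1/31) = -1512/31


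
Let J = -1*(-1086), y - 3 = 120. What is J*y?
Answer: 133578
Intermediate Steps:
y = 123 (y = 3 + 120 = 123)
J = 1086
J*y = 1086*123 = 133578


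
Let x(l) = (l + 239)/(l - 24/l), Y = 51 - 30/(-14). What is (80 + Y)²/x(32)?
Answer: 27144500/13279 ≈ 2044.2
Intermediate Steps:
Y = 372/7 (Y = 51 - 30*(-1/14) = 51 + 15/7 = 372/7 ≈ 53.143)
x(l) = (239 + l)/(l - 24/l)
(80 + Y)²/x(32) = (80 + 372/7)²/((32*(239 + 32)/(-24 + 32²))) = (932/7)²/((32*271/(-24 + 1024))) = 868624/(49*((32*271/1000))) = 868624/(49*((32*(1/1000)*271))) = 868624/(49*(1084/125)) = (868624/49)*(125/1084) = 27144500/13279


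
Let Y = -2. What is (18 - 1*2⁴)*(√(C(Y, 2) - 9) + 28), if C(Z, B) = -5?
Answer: 56 + 2*I*√14 ≈ 56.0 + 7.4833*I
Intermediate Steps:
(18 - 1*2⁴)*(√(C(Y, 2) - 9) + 28) = (18 - 1*2⁴)*(√(-5 - 9) + 28) = (18 - 1*16)*(√(-14) + 28) = (18 - 16)*(I*√14 + 28) = 2*(28 + I*√14) = 56 + 2*I*√14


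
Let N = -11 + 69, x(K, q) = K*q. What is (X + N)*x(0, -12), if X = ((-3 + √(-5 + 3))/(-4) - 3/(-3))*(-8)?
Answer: 0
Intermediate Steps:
N = 58
X = -14 + 2*I*√2 (X = ((-3 + √(-2))*(-¼) - 3*(-⅓))*(-8) = ((-3 + I*√2)*(-¼) + 1)*(-8) = ((¾ - I*√2/4) + 1)*(-8) = (7/4 - I*√2/4)*(-8) = -14 + 2*I*√2 ≈ -14.0 + 2.8284*I)
(X + N)*x(0, -12) = ((-14 + 2*I*√2) + 58)*(0*(-12)) = (44 + 2*I*√2)*0 = 0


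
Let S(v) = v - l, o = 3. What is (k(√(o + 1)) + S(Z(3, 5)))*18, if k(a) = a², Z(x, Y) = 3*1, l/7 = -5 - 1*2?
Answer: 1008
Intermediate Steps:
l = -49 (l = 7*(-5 - 1*2) = 7*(-5 - 2) = 7*(-7) = -49)
Z(x, Y) = 3
S(v) = 49 + v (S(v) = v - 1*(-49) = v + 49 = 49 + v)
(k(√(o + 1)) + S(Z(3, 5)))*18 = ((√(3 + 1))² + (49 + 3))*18 = ((√4)² + 52)*18 = (2² + 52)*18 = (4 + 52)*18 = 56*18 = 1008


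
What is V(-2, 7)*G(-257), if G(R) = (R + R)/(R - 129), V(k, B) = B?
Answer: 1799/193 ≈ 9.3212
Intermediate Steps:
G(R) = 2*R/(-129 + R) (G(R) = (2*R)/(-129 + R) = 2*R/(-129 + R))
V(-2, 7)*G(-257) = 7*(2*(-257)/(-129 - 257)) = 7*(2*(-257)/(-386)) = 7*(2*(-257)*(-1/386)) = 7*(257/193) = 1799/193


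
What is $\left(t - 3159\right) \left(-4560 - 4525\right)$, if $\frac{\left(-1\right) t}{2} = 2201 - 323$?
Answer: $62822775$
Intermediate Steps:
$t = -3756$ ($t = - 2 \left(2201 - 323\right) = \left(-2\right) 1878 = -3756$)
$\left(t - 3159\right) \left(-4560 - 4525\right) = \left(-3756 - 3159\right) \left(-4560 - 4525\right) = \left(-6915\right) \left(-9085\right) = 62822775$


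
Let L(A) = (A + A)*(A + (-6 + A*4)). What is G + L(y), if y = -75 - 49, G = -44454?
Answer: 110794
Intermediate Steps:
y = -124
L(A) = 2*A*(-6 + 5*A) (L(A) = (2*A)*(A + (-6 + 4*A)) = (2*A)*(-6 + 5*A) = 2*A*(-6 + 5*A))
G + L(y) = -44454 + 2*(-124)*(-6 + 5*(-124)) = -44454 + 2*(-124)*(-6 - 620) = -44454 + 2*(-124)*(-626) = -44454 + 155248 = 110794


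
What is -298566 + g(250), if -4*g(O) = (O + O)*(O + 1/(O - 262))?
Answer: -3957667/12 ≈ -3.2981e+5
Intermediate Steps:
g(O) = -O*(O + 1/(-262 + O))/2 (g(O) = -(O + O)*(O + 1/(O - 262))/4 = -2*O*(O + 1/(-262 + O))/4 = -O*(O + 1/(-262 + O))/2)
-298566 + g(250) = -298566 + (½)*250*(-1 - 1*250² + 262*250)/(-262 + 250) = -298566 + (½)*250*(-1 - 1*62500 + 65500)/(-12) = -298566 + (½)*250*(-1/12)*(-1 - 62500 + 65500) = -298566 + (½)*250*(-1/12)*2999 = -298566 - 374875/12 = -3957667/12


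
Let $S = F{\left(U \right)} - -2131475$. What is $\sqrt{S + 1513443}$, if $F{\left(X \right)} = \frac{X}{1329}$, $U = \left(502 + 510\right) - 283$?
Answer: $\frac{\sqrt{715311620231}}{443} \approx 1909.2$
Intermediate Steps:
$U = 729$ ($U = 1012 - 283 = 729$)
$F{\left(X \right)} = \frac{X}{1329}$ ($F{\left(X \right)} = X \frac{1}{1329} = \frac{X}{1329}$)
$S = \frac{944243668}{443}$ ($S = \frac{1}{1329} \cdot 729 - -2131475 = \frac{243}{443} + 2131475 = \frac{944243668}{443} \approx 2.1315 \cdot 10^{6}$)
$\sqrt{S + 1513443} = \sqrt{\frac{944243668}{443} + 1513443} = \sqrt{\frac{1614698917}{443}} = \frac{\sqrt{715311620231}}{443}$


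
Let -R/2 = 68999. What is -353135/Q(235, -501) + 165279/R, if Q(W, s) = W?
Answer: -9754152859/6485906 ≈ -1503.9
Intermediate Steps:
R = -137998 (R = -2*68999 = -137998)
-353135/Q(235, -501) + 165279/R = -353135/235 + 165279/(-137998) = -353135*1/235 + 165279*(-1/137998) = -70627/47 - 165279/137998 = -9754152859/6485906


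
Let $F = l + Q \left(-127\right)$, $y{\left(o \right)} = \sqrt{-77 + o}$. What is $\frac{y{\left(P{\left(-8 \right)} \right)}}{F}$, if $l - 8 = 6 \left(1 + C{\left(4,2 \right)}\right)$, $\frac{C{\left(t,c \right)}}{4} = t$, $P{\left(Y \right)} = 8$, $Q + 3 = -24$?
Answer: $\frac{i \sqrt{69}}{3539} \approx 0.0023472 i$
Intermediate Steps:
$Q = -27$ ($Q = -3 - 24 = -27$)
$C{\left(t,c \right)} = 4 t$
$l = 110$ ($l = 8 + 6 \left(1 + 4 \cdot 4\right) = 8 + 6 \left(1 + 16\right) = 8 + 6 \cdot 17 = 8 + 102 = 110$)
$F = 3539$ ($F = 110 - -3429 = 110 + 3429 = 3539$)
$\frac{y{\left(P{\left(-8 \right)} \right)}}{F} = \frac{\sqrt{-77 + 8}}{3539} = \sqrt{-69} \cdot \frac{1}{3539} = i \sqrt{69} \cdot \frac{1}{3539} = \frac{i \sqrt{69}}{3539}$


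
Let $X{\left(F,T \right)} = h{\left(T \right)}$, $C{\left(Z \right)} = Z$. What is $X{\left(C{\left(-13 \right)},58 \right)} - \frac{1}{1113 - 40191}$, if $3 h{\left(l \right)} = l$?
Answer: $\frac{755509}{39078} \approx 19.333$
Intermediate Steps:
$h{\left(l \right)} = \frac{l}{3}$
$X{\left(F,T \right)} = \frac{T}{3}$
$X{\left(C{\left(-13 \right)},58 \right)} - \frac{1}{1113 - 40191} = \frac{1}{3} \cdot 58 - \frac{1}{1113 - 40191} = \frac{58}{3} - \frac{1}{-39078} = \frac{58}{3} - - \frac{1}{39078} = \frac{58}{3} + \frac{1}{39078} = \frac{755509}{39078}$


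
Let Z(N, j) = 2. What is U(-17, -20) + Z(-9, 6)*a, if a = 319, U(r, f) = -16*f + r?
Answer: 941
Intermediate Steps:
U(r, f) = r - 16*f
U(-17, -20) + Z(-9, 6)*a = (-17 - 16*(-20)) + 2*319 = (-17 + 320) + 638 = 303 + 638 = 941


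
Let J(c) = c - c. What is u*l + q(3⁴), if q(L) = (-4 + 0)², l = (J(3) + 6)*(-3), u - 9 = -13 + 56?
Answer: -920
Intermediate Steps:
J(c) = 0
u = 52 (u = 9 + (-13 + 56) = 9 + 43 = 52)
l = -18 (l = (0 + 6)*(-3) = 6*(-3) = -18)
q(L) = 16 (q(L) = (-4)² = 16)
u*l + q(3⁴) = 52*(-18) + 16 = -936 + 16 = -920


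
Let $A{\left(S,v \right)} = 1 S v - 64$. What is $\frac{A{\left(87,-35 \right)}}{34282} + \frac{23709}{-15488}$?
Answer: $- \frac{430472065}{265479808} \approx -1.6215$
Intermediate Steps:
$A{\left(S,v \right)} = -64 + S v$ ($A{\left(S,v \right)} = S v - 64 = -64 + S v$)
$\frac{A{\left(87,-35 \right)}}{34282} + \frac{23709}{-15488} = \frac{-64 + 87 \left(-35\right)}{34282} + \frac{23709}{-15488} = \left(-64 - 3045\right) \frac{1}{34282} + 23709 \left(- \frac{1}{15488}\right) = \left(-3109\right) \frac{1}{34282} - \frac{23709}{15488} = - \frac{3109}{34282} - \frac{23709}{15488} = - \frac{430472065}{265479808}$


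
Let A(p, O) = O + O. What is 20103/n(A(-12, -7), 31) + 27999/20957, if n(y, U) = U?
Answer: 422166540/649667 ≈ 649.82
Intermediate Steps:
A(p, O) = 2*O
20103/n(A(-12, -7), 31) + 27999/20957 = 20103/31 + 27999/20957 = 422166540/649667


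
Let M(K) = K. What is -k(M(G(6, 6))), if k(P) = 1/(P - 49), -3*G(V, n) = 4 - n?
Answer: 3/145 ≈ 0.020690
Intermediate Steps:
G(V, n) = -4/3 + n/3 (G(V, n) = -(4 - n)/3 = -4/3 + n/3)
k(P) = 1/(-49 + P)
-k(M(G(6, 6))) = -1/(-49 + (-4/3 + (⅓)*6)) = -1/(-49 + (-4/3 + 2)) = -1/(-49 + ⅔) = -1/(-145/3) = -1*(-3/145) = 3/145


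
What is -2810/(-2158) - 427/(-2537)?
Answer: 4025218/2737423 ≈ 1.4704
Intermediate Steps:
-2810/(-2158) - 427/(-2537) = -2810*(-1/2158) - 427*(-1/2537) = 1405/1079 + 427/2537 = 4025218/2737423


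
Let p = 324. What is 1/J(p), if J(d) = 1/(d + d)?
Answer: 648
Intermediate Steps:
J(d) = 1/(2*d)
1/J(p) = 1/((1/2)/324) = 1/((1/2)*(1/324)) = 1/(1/648) = 648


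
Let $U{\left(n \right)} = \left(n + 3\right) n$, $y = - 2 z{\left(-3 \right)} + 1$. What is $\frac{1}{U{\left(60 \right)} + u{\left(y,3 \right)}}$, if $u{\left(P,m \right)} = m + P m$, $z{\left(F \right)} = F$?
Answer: $\frac{1}{3804} \approx 0.00026288$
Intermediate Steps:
$y = 7$ ($y = \left(-2\right) \left(-3\right) + 1 = 6 + 1 = 7$)
$U{\left(n \right)} = n \left(3 + n\right)$ ($U{\left(n \right)} = \left(3 + n\right) n = n \left(3 + n\right)$)
$\frac{1}{U{\left(60 \right)} + u{\left(y,3 \right)}} = \frac{1}{60 \left(3 + 60\right) + 3 \left(1 + 7\right)} = \frac{1}{60 \cdot 63 + 3 \cdot 8} = \frac{1}{3780 + 24} = \frac{1}{3804}$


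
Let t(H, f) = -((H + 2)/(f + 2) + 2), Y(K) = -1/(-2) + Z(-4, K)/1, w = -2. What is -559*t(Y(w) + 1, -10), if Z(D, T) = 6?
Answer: 7267/16 ≈ 454.19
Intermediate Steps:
Y(K) = 13/2 (Y(K) = -1/(-2) + 6/1 = -1*(-1/2) + 6*1 = 1/2 + 6 = 13/2)
t(H, f) = -2 - (2 + H)/(2 + f) (t(H, f) = -((2 + H)/(2 + f) + 2) = -(2 + (2 + H)/(2 + f)) = -2 - (2 + H)/(2 + f))
-559*t(Y(w) + 1, -10) = -559*(-6 - (13/2 + 1) - 2*(-10))/(2 - 10) = -559*(-6 - 1*15/2 + 20)/(-8) = -(-559)*(-6 - 15/2 + 20)/8 = -(-559)*13/(8*2) = -559*(-13/16) = 7267/16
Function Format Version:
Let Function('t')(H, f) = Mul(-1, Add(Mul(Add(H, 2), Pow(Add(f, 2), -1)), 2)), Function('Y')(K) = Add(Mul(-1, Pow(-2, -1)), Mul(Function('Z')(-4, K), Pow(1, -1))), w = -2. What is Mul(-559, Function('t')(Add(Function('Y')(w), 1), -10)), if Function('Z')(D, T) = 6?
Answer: Rational(7267, 16) ≈ 454.19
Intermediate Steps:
Function('Y')(K) = Rational(13, 2) (Function('Y')(K) = Add(Mul(-1, Pow(-2, -1)), Mul(6, Pow(1, -1))) = Add(Mul(-1, Rational(-1, 2)), Mul(6, 1)) = Add(Rational(1, 2), 6) = Rational(13, 2))
Function('t')(H, f) = Add(-2, Mul(-1, Pow(Add(2, f), -1), Add(2, H))) (Function('t')(H, f) = Mul(-1, Add(Mul(Add(2, H), Pow(Add(2, f), -1)), 2)) = Mul(-1, Add(Mul(Pow(Add(2, f), -1), Add(2, H)), 2)) = Mul(-1, Add(2, Mul(Pow(Add(2, f), -1), Add(2, H)))) = Add(-2, Mul(-1, Pow(Add(2, f), -1), Add(2, H))))
Mul(-559, Function('t')(Add(Function('Y')(w), 1), -10)) = Mul(-559, Mul(Pow(Add(2, -10), -1), Add(-6, Mul(-1, Add(Rational(13, 2), 1)), Mul(-2, -10)))) = Mul(-559, Mul(Pow(-8, -1), Add(-6, Mul(-1, Rational(15, 2)), 20))) = Mul(-559, Mul(Rational(-1, 8), Add(-6, Rational(-15, 2), 20))) = Mul(-559, Mul(Rational(-1, 8), Rational(13, 2))) = Mul(-559, Rational(-13, 16)) = Rational(7267, 16)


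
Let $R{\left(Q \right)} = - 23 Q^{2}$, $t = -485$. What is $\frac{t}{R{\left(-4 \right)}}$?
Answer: $\frac{485}{368} \approx 1.3179$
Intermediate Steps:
$\frac{t}{R{\left(-4 \right)}} = - \frac{485}{\left(-23\right) \left(-4\right)^{2}} = - \frac{485}{\left(-23\right) 16} = - \frac{485}{-368} = \left(-485\right) \left(- \frac{1}{368}\right) = \frac{485}{368}$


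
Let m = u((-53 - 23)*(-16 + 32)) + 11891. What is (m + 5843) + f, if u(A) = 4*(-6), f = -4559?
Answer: 13151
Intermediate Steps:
u(A) = -24
m = 11867 (m = -24 + 11891 = 11867)
(m + 5843) + f = (11867 + 5843) - 4559 = 17710 - 4559 = 13151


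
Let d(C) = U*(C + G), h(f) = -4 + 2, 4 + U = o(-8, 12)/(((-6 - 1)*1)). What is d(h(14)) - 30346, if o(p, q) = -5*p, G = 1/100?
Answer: -5307167/175 ≈ -30327.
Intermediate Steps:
G = 1/100 ≈ 0.010000
U = -68/7 (U = -4 + (-5*(-8))/(((-6 - 1)*1)) = -4 + 40/((-7*1)) = -4 + 40/(-7) = -4 + 40*(-⅐) = -4 - 40/7 = -68/7 ≈ -9.7143)
h(f) = -2
d(C) = -17/175 - 68*C/7 (d(C) = -68*(C + 1/100)/7 = -68*(1/100 + C)/7 = -17/175 - 68*C/7)
d(h(14)) - 30346 = (-17/175 - 68/7*(-2)) - 30346 = (-17/175 + 136/7) - 30346 = 3383/175 - 30346 = -5307167/175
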